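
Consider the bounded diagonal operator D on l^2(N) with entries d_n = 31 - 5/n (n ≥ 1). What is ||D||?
||D|| = 31

For a diagonal operator on l^2 with entries d_n, ||D|| = sup_n |d_n|. Here d_1 = 26, d_2 = 57/2, ..., and d_n = 31 - 5/n increases monotonically toward 31. All terms lie in [26, 31), so |d_n| = d_n and the supremum is the limit 31, which is not attained by any individual d_n. Hence ||D|| = 31.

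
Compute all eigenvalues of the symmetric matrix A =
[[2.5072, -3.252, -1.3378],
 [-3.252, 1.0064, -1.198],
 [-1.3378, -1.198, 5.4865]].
sigma(A) ≈ {-2, 5, 6}

A is real symmetric, so its spectrum consists of real eigenvalues. Expanding the characteristic polynomial of the displayed matrix gives
  det(λ I - A) = p(λ) = λ^3 + (-9)λ^2 + (8)λ + (60.0021).
Solving p(λ) = 0 yields eigenvalues ≈ -2, 5, 6. (A is shown rounded to 4 decimals, so these recover the underlying integer eigenvalues to within that precision.)
Verification: the trace of A = 9 equals the sum of eigenvalues 9, and det(A) ≈ -60.0021 matches the eigenvalue product -60.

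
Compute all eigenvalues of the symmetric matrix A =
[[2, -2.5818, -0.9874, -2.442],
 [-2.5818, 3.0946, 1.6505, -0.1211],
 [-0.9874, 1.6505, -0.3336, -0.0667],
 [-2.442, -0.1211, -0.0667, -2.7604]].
sigma(A) ≈ {-4, -1, 1, 6}

A is real symmetric, so its spectrum consists of real eigenvalues. Expanding the characteristic polynomial of the displayed matrix gives
  det(λ I - A) = p(λ) = λ^4 + (-2)λ^3 + (-25)λ^2 + (2.0018)λ + (24).
Solving p(λ) = 0 yields eigenvalues ≈ -4, -1, 1, 6. (A is shown rounded to 4 decimals, so these recover the underlying integer eigenvalues to within that precision.)
Verification: the trace of A = 2 equals the sum of eigenvalues 2, and det(A) ≈ 24.0006 matches the eigenvalue product 24.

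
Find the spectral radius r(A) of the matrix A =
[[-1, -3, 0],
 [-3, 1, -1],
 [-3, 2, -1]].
r(A) ≈ 3.4227

The eigenvalues of A are the roots of its characteristic polynomial. With M = A (coefficients from the trace, the sum of principal 2x2 minors, and det A):
  p(λ) = det(λ I - M) = λ^3 + λ^2 - 8λ + 1.
No integer candidate from the rational root theorem (±divisors of 1) is a root, so the roots are irrational. The cubic discriminant is Δ = 1937 > 0, so there are three distinct real roots. p(-4) = -15 and p(-3) = 7 have opposite signs, so a root lies in (-4, -3); Newton's method refines it to λ ≈ -3.4227. p(0) = 1 and p(1) = -5 have opposite signs, so a root lies in (0, 1); Newton's method refines it to λ ≈ 0.1273. p(2) = -3 and p(3) = 13 have opposite signs, so a root lies in (2, 3); Newton's method refines it to λ ≈ 2.2954. Check (Vieta): the three roots sum to -1, matching tr M = -1.
Thus the eigenvalues (to 4 decimals) are -3.4227 (modulus 3.4227); 0.1273 (modulus 0.1273); 2.2954 (modulus 2.2954). The spectral radius is the largest modulus: r(A) ≈ 3.4227. (Cross-check: r(A) ≤ ||A||_2 ≈ 4.9936; equality holds whenever A is normal, though it can also hold for some non-normal A.)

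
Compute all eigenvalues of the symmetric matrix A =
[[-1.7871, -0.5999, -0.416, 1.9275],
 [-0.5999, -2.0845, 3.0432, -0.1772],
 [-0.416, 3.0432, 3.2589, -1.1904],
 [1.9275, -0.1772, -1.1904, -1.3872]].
sigma(A) ≈ {-4, -3, 0, 5}

A is real symmetric, so its spectrum consists of real eigenvalues. Expanding the characteristic polynomial of the displayed matrix gives
  det(λ I - A) = p(λ) = λ^4 + (2)λ^3 + (-23)λ^2 + (-59.998)λ + (-0.001).
Solving p(λ) = 0 yields eigenvalues ≈ -4, -3, 0, 5. (A is shown rounded to 4 decimals, so these recover the underlying integer eigenvalues to within that precision.)
Verification: the trace of A = -2 equals the sum of eigenvalues -2, and det(A) ≈ -0.0010 matches the eigenvalue product 0.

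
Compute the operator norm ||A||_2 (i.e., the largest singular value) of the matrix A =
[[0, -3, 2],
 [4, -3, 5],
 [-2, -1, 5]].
||A||_2 ≈ 8.4509 (= sqrt(largest eigenvalue of A^T A))

||A||_2 = sigma_max(A) = sqrt(lambda_max(A^T A)). Form the symmetric matrix M = A^T A =
[[20, -10, 10],
 [-10, 19, -26],
 [10, -26, 54]].
Its characteristic polynomial (trace, sum of principal 2x2 minors, determinant of M give the coefficients) is
  p(λ) = det(λ I - M) = λ^3 - 93λ^2 + 1610λ - 4900.
No integer candidate from the rational root theorem (±divisors of 4900) is a root, so the roots are irrational. The cubic discriminant is Δ = 2518467700 > 0, so there are three distinct real roots. p(3) = -880 and p(4) = 116 have opposite signs, so a root lies in (3, 4); Newton's method refines it to λ ≈ 3.8745. p(17) = 506 and p(18) = -220 have opposite signs, so a root lies in (17, 18); Newton's method refines it to λ ≈ 17.7084. p(71) = -1492 and p(72) = 2156 have opposite signs, so a root lies in (71, 72); Newton's method refines it to λ ≈ 71.4171. Check (Vieta): the three roots sum to 93, matching tr M = 93.
So the eigenvalues of A^T A are ≈ 3.8745, 17.7084, 71.4171 (all ≥ 0, as they must be for A^T A). The largest is λ_max ≈ 71.4171, hence ||A||_2 = sqrt(λ_max) ≈ 8.4509.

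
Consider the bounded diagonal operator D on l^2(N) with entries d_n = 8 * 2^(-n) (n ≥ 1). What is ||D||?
||D|| = 4 (attained at n = 1)

For D diagonal, ||D|| = sup_n |d_n|. The sequence d_n = 8 * 2^(-n) is positive and strictly decreasing (ratio 2^(-1) < 1), so the supremum is d_1 = 8/2 = 4. Hence ||D|| = 4.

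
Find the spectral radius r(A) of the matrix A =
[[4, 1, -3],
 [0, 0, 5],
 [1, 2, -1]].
r(A) ≈ 3.3637

The eigenvalues of A are the roots of its characteristic polynomial. With M = A (coefficients from the trace, the sum of principal 2x2 minors, and det A):
  p(λ) = det(λ I - M) = λ^3 - 3λ^2 - 11λ + 35.
No integer candidate from the rational root theorem (±divisors of 35) is a root, so the roots are irrational. The cubic discriminant is Δ = -2092 < 0, so there is one real root and a complex-conjugate pair. p(-4) = -33 and p(-3) = 14 have opposite signs, so a root lies in (-4, -3); Newton's method refines it to λ ≈ -3.3637. Dividing out (λ - (-3.3637)) leaves approximately λ^2 - 6.3637λ + 10.4053. For λ^2 - 6.3637λ + 10.4053 the discriminant is -1.1249. It is negative, so the remaining roots are the complex-conjugate pair λ ≈ 3.1818 ± 0.5303i. Their product equals the constant term, so |λ|^2 ≈ 10.4053 and |λ| ≈ 3.2257.
Thus the eigenvalues (to 4 decimals) are -3.3637 (modulus 3.3637); 3.1818 ± 0.5303i (modulus 3.2257). The spectral radius is the largest modulus: r(A) ≈ 3.3637. (Cross-check: r(A) ≤ ||A||_2 ≈ 6.5714; equality holds whenever A is normal, though it can also hold for some non-normal A.)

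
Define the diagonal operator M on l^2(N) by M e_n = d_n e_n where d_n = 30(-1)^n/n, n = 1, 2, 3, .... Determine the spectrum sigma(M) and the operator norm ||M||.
sigma(M) = {30(-1)^n/n : n ≥ 1} ∪ {0}; ||M|| = 30

A bounded diagonal operator on l^2 with diagonal entries d_n has spectrum equal to the closure of {d_n : n ≥ 1}: every d_n is an eigenvalue (with eigenvector e_n), so {d_n} ⊂ sigma(M); the spectrum is closed, so its closure is too; and for lambda not in the closure, (M - lambda I) has bounded inverse (the diagonal entries 1/(d_n - lambda) are bounded). For our sequence d_n = 30(-1)^n/n, n = 1, 2, 3, ...:
  - {d_n} = {30(-1)^n/n : n ≥ 1}; the only limit point is 0
  - closure = {30(-1)^n/n : n ≥ 1} ∪ {0}
For the norm: a diagonal operator has ||M|| = sup_n |d_n|. Here |d_n| = 30/n is decreasing, so sup_n |d_n| = |d_1| = 30. So ||M|| = 30.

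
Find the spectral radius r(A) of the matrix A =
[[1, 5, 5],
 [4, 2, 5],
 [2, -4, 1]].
r(A) = 4

The eigenvalues of A are the roots of its characteristic polynomial. With M = A (coefficients from the trace, the sum of principal 2x2 minors, and det A):
  p(λ) = det(λ I - M) = λ^3 - 4λ^2 - 5λ + 48.
By the rational root theorem any rational root is an integer divisor of 48. Testing λ = -3: p(-3) = -27 - 36 + 15 + 48 = 0, so λ = -3 is a root. Dividing out (λ + 3) leaves p(λ) = (λ + 3)(λ^2 - 7λ + 16). For λ^2 - 7λ + 16 the discriminant is -15. It is negative, so the roots are the complex-conjugate pair λ = 7/2 ± (sqrt(15)/2) i ≈ 3.5 ± 1.9365i. For a conjugate pair the product of the roots equals the constant term, so |λ|^2 = 16 and |λ| = sqrt(16) = 4.
Thus the eigenvalues (to 4 decimals) are 3.5 ± 1.9365i (modulus 4); -3 (modulus 3). The spectral radius is the largest modulus: r(A) = 4. (Cross-check: r(A) ≤ ||A||_2 ≈ 9.3647; equality holds whenever A is normal, though it can also hold for some non-normal A.)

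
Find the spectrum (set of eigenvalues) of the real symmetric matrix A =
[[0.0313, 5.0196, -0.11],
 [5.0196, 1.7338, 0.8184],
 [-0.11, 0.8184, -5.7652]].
sigma(A) ≈ {-6, -4, 6}

A is real symmetric, so its spectrum consists of real eigenvalues. Expanding the characteristic polynomial of the displayed matrix gives
  det(λ I - A) = p(λ) = λ^3 + (4)λ^2 + (-36)λ + (-144.0036).
Solving p(λ) = 0 yields eigenvalues ≈ -6, -4, 6. (A is shown rounded to 4 decimals, so these recover the underlying integer eigenvalues to within that precision.)
Verification: the trace of A = -4 equals the sum of eigenvalues -4, and det(A) ≈ 144.0036 matches the eigenvalue product 144.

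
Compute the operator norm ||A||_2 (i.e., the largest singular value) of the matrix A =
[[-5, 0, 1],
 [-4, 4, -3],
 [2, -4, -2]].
||A||_2 ≈ 7.9894 (= sqrt(largest eigenvalue of A^T A))

||A||_2 = sigma_max(A) = sqrt(lambda_max(A^T A)). Form the symmetric matrix M = A^T A =
[[45, -24, 3],
 [-24, 32, -4],
 [3, -4, 14]].
Its characteristic polynomial (trace, sum of principal 2x2 minors, determinant of M give the coefficients) is
  p(λ) = det(λ I - M) = λ^3 - 91λ^2 + 1917λ - 11664.
No integer candidate from the rational root theorem (±divisors of 11664) is a root, so the roots are irrational. The cubic discriminant is Δ = 46274733 > 0, so there are three distinct real roots. p(12) = -36 and p(13) = 75 have opposite signs, so a root lies in (12, 13); Newton's method refines it to λ ≈ 12.2368. p(14) = 82 and p(15) = -9 have opposite signs, so a root lies in (14, 15); Newton's method refines it to λ ≈ 14.9333. p(63) = -2025 and p(64) = 432 have opposite signs, so a root lies in (63, 64); Newton's method refines it to λ ≈ 63.8299. Check (Vieta): the three roots sum to 91, matching tr M = 91.
So the eigenvalues of A^T A are ≈ 12.2368, 14.9333, 63.8299 (all ≥ 0, as they must be for A^T A). The largest is λ_max ≈ 63.8299, hence ||A||_2 = sqrt(λ_max) ≈ 7.9894.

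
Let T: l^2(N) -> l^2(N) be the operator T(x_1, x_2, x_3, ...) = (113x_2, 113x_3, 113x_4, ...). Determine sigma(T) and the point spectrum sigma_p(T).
sigma(T) = closed disk {z in C : |z| ≤ 113}; sigma_p(T) = open disk {z in C : |z| < 113}

Note T = 113·V where V is the unit left shift (V x)_k = x_{k+1}; so sigma(T) = 113·sigma(V) and ||T|| = 113||V||. ||T x||^2 = 12769sum_{k≥2} |x_k|^2 ≤ 12769||x||^2, with equality on {x : x_1 = 0}, so ||T|| = 113. For any lambda with |lambda| < 113, set r = lambda/113 (|r| < 1); the vector x = (1, r, r^2, ...) is in l^2 and satisfies T x = 113(r, r^2, ...) = lambda x, so lambda is an eigenvalue. On the boundary |lambda| = 113 the geometric series diverges, so no l^2 eigenvector exists, but these lambda lie in the approximate point spectrum. Hence sigma(T) is the closed disk of radius 113 and sigma_p(T) is the open disk.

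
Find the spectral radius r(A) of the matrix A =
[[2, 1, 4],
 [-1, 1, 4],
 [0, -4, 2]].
r(A) ≈ 4.3451

The eigenvalues of A are the roots of its characteristic polynomial. With M = A (coefficients from the trace, the sum of principal 2x2 minors, and det A):
  p(λ) = det(λ I - M) = λ^3 - 5λ^2 + 25λ - 54.
No integer candidate from the rational root theorem (±divisors of 54) is a root, so the roots are irrational. The cubic discriminant is Δ = -31107 < 0, so there is one real root and a complex-conjugate pair. p(2) = -16 and p(3) = 3 have opposite signs, so a root lies in (2, 3); Newton's method refines it to λ ≈ 2.8602. Dividing out (λ - (2.8602)) leaves approximately λ^2 - 2.1398λ + 18.8797. For λ^2 - 2.1398λ + 18.8797 the discriminant is -70.9403. It is negative, so the remaining roots are the complex-conjugate pair λ ≈ 1.0699 ± 4.2113i. Their product equals the constant term, so |λ|^2 ≈ 18.8797 and |λ| ≈ 4.3451.
Thus the eigenvalues (to 4 decimals) are 2.8602 (modulus 2.8602); 1.0699 ± 4.2113i (modulus 4.3451). The spectral radius is the largest modulus: r(A) ≈ 4.3451. (Cross-check: r(A) ≤ ||A||_2 ≈ 6.0422; equality holds whenever A is normal, though it can also hold for some non-normal A.)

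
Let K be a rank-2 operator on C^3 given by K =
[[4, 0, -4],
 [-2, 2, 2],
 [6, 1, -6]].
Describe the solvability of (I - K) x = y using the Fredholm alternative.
(I - K) is invertible (det(I - K) = -5 ≠ 0), so for every y in C^3 the equation (I - K) x = y has a unique solution.

K has rank 2 and factors as K = U V^T = u1 v1^T + u2 v2^T with u1 = (-2, 1, -3), v1 = (-2, 0, 2), u2 = (0, -2, -1), v2 = (0, -1, 0) (multiplying out reproduces the displayed K). The nonzero eigenvalues of U V^T coincide with those of the 2 x 2 matrix G = V^T U = [[v1·u1, v1·u2], [v2·u1, v2·u2]] = [[-2, -2], [-1, 2]], and by the Sylvester determinant identity det(I_3 - U V^T) = det(I_2 - V^T U) = det([[3, 2], [1, -1]]) = (3)(-1) - (2)(1) = -5. (Direct check: I - K =
[[-3, 0, 4],
 [2, -1, -2],
 [-6, -1, 7]]
has determinant -5.) The finite-dimensional Fredholm alternative says: either (I - K) is invertible, or ker(I - K) ≠ {0} and then range(I - K) = ker((I - K)^*)^⊥, with dim ker(I - K) = dim ker((I - K)^*). Since det(I - K) ≠ 0, 1 is not an eigenvalue of K and ker(I - K) = {0}, so we are in the first case: for every y there is a unique x = (I - K)^(-1) y. (Explicitly, by the Woodbury identity, (I - U V^T)^(-1) = I + U (I_2 - G)^(-1) V^T.)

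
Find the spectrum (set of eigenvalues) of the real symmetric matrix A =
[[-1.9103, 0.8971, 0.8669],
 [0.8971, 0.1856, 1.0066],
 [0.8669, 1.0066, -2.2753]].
sigma(A) ≈ {-3, -2, 1}

A is real symmetric, so its spectrum consists of real eigenvalues. Expanding the characteristic polynomial of the displayed matrix gives
  det(λ I - A) = p(λ) = λ^3 + (4)λ^2 + (1)λ + (-6).
Solving p(λ) = 0 yields eigenvalues ≈ -3, -2, 1. (A is shown rounded to 4 decimals, so these recover the underlying integer eigenvalues to within that precision.)
Verification: the trace of A = -4 equals the sum of eigenvalues -4, and det(A) ≈ 5.9996 matches the eigenvalue product 6.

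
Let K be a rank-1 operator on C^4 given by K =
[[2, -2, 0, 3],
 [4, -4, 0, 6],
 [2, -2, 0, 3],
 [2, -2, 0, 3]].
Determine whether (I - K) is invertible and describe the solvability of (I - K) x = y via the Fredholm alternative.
(I - K) is singular (det(I - K) = 0, i.e. 1 ∈ sigma(K)). (I - K) x = y is solvable iff y ⊥ ker((I - K)^*) = span{(2, -2, 0, 3)}, i.e. iff 2y_1 - 2y_2 + 3y_4 = 0. When solvable, the solutions are x = y + c·(1, 2, 1, 1), c arbitrary (ker(I - K) = span{(1, 2, 1, 1)}, dimension 1).

K has rank 1, so it is an outer product K = u v^T: every row of K is a multiple of one row vector. Reading off the entries, u = (1, 2, 1, 1) and v = (2, -2, 0, 3) (row i of K equals u_i·v^T). A rank-one matrix u v^T satisfies K u = u (v·u) and kills the (3)-dimensional subspace v^⊥, so its characteristic polynomial is lambda^3 (lambda - v·u) with v·u = tr K = 1. Hence the eigenvalues of I - K are 1 (multiplicity 3) and 1 - (1) = 0, so det(I - K) = 0. (Direct check: I - K =
[[-1, 2, 0, -3],
 [-4, 5, 0, -6],
 [-2, 2, 1, -3],
 [-2, 2, 0, -2]]
has determinant 0.) So 1 is an eigenvalue of K and (I - K) is not invertible. The finite-dimensional Fredholm alternative says: either (I - K) is invertible, or ker(I - K) ≠ {0} and then range(I - K) = ker((I - K)^*)^⊥, with dim ker(I - K) = dim ker((I - K)^*). We are in the second case, so we need both kernels. Kernel of I - K: (I - K) u = u - u (v·u) = u - u = 0, so ker(I - K) = span{u} = span{(1, 2, 1, 1)} (it is exactly 1-dimensional because rank(I - K) = 3). Kernel of the adjoint: K is real, so (I - K)^* = I - K^T = I - v u^T, and (I - v u^T) v = v - v (u·v) = 0; hence ker((I - K)^*) = span{v} = span{(2, -2, 0, 3)}. Therefore (I - K) x = y is solvable iff <y, v> = 0, i.e. iff 2y_1 - 2y_2 + 3y_4 = 0. When this holds, K y = u (v·y) = 0, so (I - K) y = y and x = y is a particular solution; the full solution set is the line x = y + c·u = y + c·(1, 2, 1, 1), c ∈ C.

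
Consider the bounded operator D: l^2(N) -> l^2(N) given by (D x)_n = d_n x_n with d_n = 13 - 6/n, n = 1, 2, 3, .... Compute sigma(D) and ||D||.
sigma(D) = {13 - 6/n : n ≥ 1} ∪ {13}; ||D|| = 13

A bounded diagonal operator on l^2 with diagonal entries d_n has spectrum equal to the closure of {d_n : n ≥ 1}: every d_n is an eigenvalue (with eigenvector e_n), so {d_n} ⊂ sigma(D); the spectrum is closed, so its closure is too; and for lambda not in the closure, (D - lambda I) has bounded inverse (the diagonal entries 1/(d_n - lambda) are bounded). For our sequence d_n = 13 - 6/n, n = 1, 2, 3, ...:
  - {d_n} = {13 - 6/n : n ≥ 1}; the only limit point is 13
  - closure = {13 - 6/n : n ≥ 1} ∪ {13}
For the norm: a diagonal operator has ||D|| = sup_n |d_n|. Here d_n = 13 - 6/n increases monotonically from d_1 = 7 toward 13, with all terms in [7, 13); so sup_n |d_n| = 13 (the supremum is the limit, not attained). So ||D|| = 13.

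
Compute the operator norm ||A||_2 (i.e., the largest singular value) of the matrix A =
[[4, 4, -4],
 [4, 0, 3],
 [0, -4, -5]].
||A||_2 = sqrt((66 + sqrt(1284))/2) ≈ 7.1356 (= sqrt(largest eigenvalue of A^T A))

||A||_2 = sigma_max(A) = sqrt(lambda_max(A^T A)). Form the symmetric matrix M = A^T A =
[[32, 16, -4],
 [16, 32, 4],
 [-4, 4, 50]].
Its characteristic polynomial (trace, sum of principal 2x2 minors, determinant of M give the coefficients) is
  p(λ) = det(λ I - M) = λ^3 - 114λ^2 + 3936λ - 36864.
By the rational root theorem any rational root is an integer divisor of 36864. Testing λ = 48: p(48) = 110592 - 262656 + 188928 - 36864 = 0, so λ = 48 is a root. Dividing out (λ - 48) leaves p(λ) = (λ - 48)(λ^2 - 66λ + 768). For λ^2 - 66λ + 768 the discriminant is 1284. It is nonnegative but not a perfect square, so the roots are real and irrational: λ = (66 ± sqrt(1284))/2 ≈ 50.9165, 15.0835.
So the eigenvalues of A^T A are ≈ 15.0835, 48, 50.9165 (all ≥ 0, as they must be for A^T A). The largest is λ_max = (66 + sqrt(1284))/2 ≈ 50.9165, hence ||A||_2 = sqrt(λ_max) = sqrt((66 + sqrt(1284))/2) ≈ 7.1356.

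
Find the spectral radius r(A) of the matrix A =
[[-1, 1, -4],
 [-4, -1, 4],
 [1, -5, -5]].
r(A) ≈ 5.2685

The eigenvalues of A are the roots of its characteristic polynomial. With M = A (coefficients from the trace, the sum of principal 2x2 minors, and det A):
  p(λ) = det(λ I - M) = λ^3 + 7λ^2 + 39λ + 125.
No integer candidate from the rational root theorem (±divisors of 125) is a root, so the roots are irrational. The cubic discriminant is Δ = -141872 < 0, so there is one real root and a complex-conjugate pair. p(-5) = -20 and p(-4) = 17 have opposite signs, so a root lies in (-5, -4); Newton's method refines it to λ ≈ -4.5034. Dividing out (λ - (-4.5034)) leaves approximately λ^2 + 2.4966λ + 27.7568. For λ^2 + 2.4966λ + 27.7568 the discriminant is -104.7942. It is negative, so the remaining roots are the complex-conjugate pair λ ≈ -1.2483 ± 5.1185i. Their product equals the constant term, so |λ|^2 ≈ 27.7568 and |λ| ≈ 5.2685.
Thus the eigenvalues (to 4 decimals) are -4.5034 (modulus 4.5034); -1.2483 ± 5.1185i (modulus 5.2685). The spectral radius is the largest modulus: r(A) ≈ 5.2685. (Cross-check: r(A) ≤ ||A||_2 ≈ 8.3582; equality holds whenever A is normal, though it can also hold for some non-normal A.)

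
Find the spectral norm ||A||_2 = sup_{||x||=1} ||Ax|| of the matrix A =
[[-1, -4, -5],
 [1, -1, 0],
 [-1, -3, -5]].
||A||_2 ≈ 8.7653 (= sqrt(largest eigenvalue of A^T A))

||A||_2 = sigma_max(A) = sqrt(lambda_max(A^T A)). Form the symmetric matrix M = A^T A =
[[3, 6, 10],
 [6, 26, 35],
 [10, 35, 50]].
Its characteristic polynomial (trace, sum of principal 2x2 minors, determinant of M give the coefficients) is
  p(λ) = det(λ I - M) = λ^3 - 79λ^2 + 167λ - 25.
No integer candidate from the rational root theorem (±divisors of 25) is a root, so the roots are irrational. The cubic discriminant is Δ = 112041472 > 0, so there are three distinct real roots. p(0) = -25 and p(1) = 64 have opposite signs, so a root lies in (0, 1); Newton's method refines it to λ ≈ 0.1621. p(2) = 1 and p(3) = -208 have opposite signs, so a root lies in (2, 3); Newton's method refines it to λ ≈ 2.0073. p(76) = -4661 and p(77) = 976 have opposite signs, so a root lies in (76, 77); Newton's method refines it to λ ≈ 76.8306. Check (Vieta): the three roots sum to 79, matching tr M = 79.
So the eigenvalues of A^T A are ≈ 0.1621, 2.0073, 76.8306 (all ≥ 0, as they must be for A^T A). The largest is λ_max ≈ 76.8306, hence ||A||_2 = sqrt(λ_max) ≈ 8.7653.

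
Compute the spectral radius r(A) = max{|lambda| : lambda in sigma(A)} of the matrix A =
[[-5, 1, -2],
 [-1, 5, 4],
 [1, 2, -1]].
r(A) ≈ 6.1086

The eigenvalues of A are the roots of its characteristic polynomial. With M = A (coefficients from the trace, the sum of principal 2x2 minors, and det A):
  p(λ) = det(λ I - M) = λ^3 + λ^2 - 30λ - 82.
No integer candidate from the rational root theorem (±divisors of 82) is a root, so the roots are irrational. The cubic discriminant is Δ = -28040 < 0, so there is one real root and a complex-conjugate pair. p(6) = -10 and p(7) = 100 have opposite signs, so a root lies in (6, 7); Newton's method refines it to λ ≈ 6.1086. Dividing out (λ - (6.1086)) leaves approximately λ^2 + 7.1086λ + 13.4237. For λ^2 + 7.1086λ + 13.4237 the discriminant is -3.1624. It is negative, so the remaining roots are the complex-conjugate pair λ ≈ -3.5543 ± 0.8892i. Their product equals the constant term, so |λ|^2 ≈ 13.4237 and |λ| ≈ 3.6638.
Thus the eigenvalues (to 4 decimals) are 6.1086 (modulus 6.1086); -3.5543 ± 0.8892i (modulus 3.6638). The spectral radius is the largest modulus: r(A) ≈ 6.1086. (Cross-check: r(A) ≤ ||A||_2 ≈ 6.5533; equality holds whenever A is normal, though it can also hold for some non-normal A.)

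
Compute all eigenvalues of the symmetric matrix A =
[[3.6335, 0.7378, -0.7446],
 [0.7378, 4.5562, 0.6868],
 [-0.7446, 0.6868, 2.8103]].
sigma(A) ≈ {2, 4, 5}

A is real symmetric, so its spectrum consists of real eigenvalues. Expanding the characteristic polynomial of the displayed matrix gives
  det(λ I - A) = p(λ) = λ^3 + (-11)λ^2 + (38)λ + (-40).
Solving p(λ) = 0 yields eigenvalues ≈ 2, 4, 5. (A is shown rounded to 4 decimals, so these recover the underlying integer eigenvalues to within that precision.)
Verification: the trace of A = 11 equals the sum of eigenvalues 11, and det(A) ≈ 40.0000 matches the eigenvalue product 40.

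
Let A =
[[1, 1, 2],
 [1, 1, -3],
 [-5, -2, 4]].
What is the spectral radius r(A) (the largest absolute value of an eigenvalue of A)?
r(A) ≈ 3.9129

The eigenvalues of A are the roots of its characteristic polynomial. With M = A (coefficients from the trace, the sum of principal 2x2 minors, and det A):
  p(λ) = det(λ I - M) = λ^3 - 6λ^2 + 12λ - 15.
No integer candidate from the rational root theorem (±divisors of 15) is a root, so the roots are irrational. The cubic discriminant is Δ = -1323 < 0, so there is one real root and a complex-conjugate pair. p(3) = -6 and p(4) = 1 have opposite signs, so a root lies in (3, 4); Newton's method refines it to λ ≈ 3.9129. Dividing out (λ - (3.9129)) leaves approximately λ^2 - 2.0871λ + 3.8334. For λ^2 - 2.0871λ + 3.8334 the discriminant is -10.9779. It is negative, so the remaining roots are the complex-conjugate pair λ ≈ 1.0435 ± 1.6566i. Their product equals the constant term, so |λ|^2 ≈ 3.8334 and |λ| ≈ 1.9579.
Thus the eigenvalues (to 4 decimals) are 3.9129 (modulus 3.9129); 1.0435 ± 1.6566i (modulus 1.9579). The spectral radius is the largest modulus: r(A) ≈ 3.9129. (Cross-check: r(A) ≤ ||A||_2 ≈ 7.3234; equality holds whenever A is normal, though it can also hold for some non-normal A.)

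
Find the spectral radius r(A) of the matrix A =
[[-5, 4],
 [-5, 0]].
r(A) = sqrt(20) ≈ 4.4721

The eigenvalues of A are the roots of its characteristic polynomial. With M = A (coefficients from the trace and determinant):
  p(λ) = det(λ I - M) = λ^2 + 5λ + 20.
For λ^2 + 5λ + 20 the discriminant is -55. It is negative, so the roots are the complex-conjugate pair λ = -5/2 ± (sqrt(55)/2) i ≈ -2.5 ± 3.7081i. For a conjugate pair the product of the roots equals the constant term, so |λ|^2 = 20 and |λ| = sqrt(20) ≈ 4.4721.
Thus the eigenvalues (to 4 decimals) are -2.5 ± 3.7081i (modulus 4.4721). The spectral radius is the largest modulus: r(A) = sqrt(20) ≈ 4.4721. (Cross-check: r(A) ≤ ||A||_2 ≈ 7.6973; equality holds whenever A is normal, though it can also hold for some non-normal A.)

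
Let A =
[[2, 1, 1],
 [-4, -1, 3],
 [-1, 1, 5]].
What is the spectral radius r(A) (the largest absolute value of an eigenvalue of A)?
r(A) ≈ 4.7785

The eigenvalues of A are the roots of its characteristic polynomial. With M = A (coefficients from the trace, the sum of principal 2x2 minors, and det A):
  p(λ) = det(λ I - M) = λ^3 - 6λ^2 + 5λ + 4.
No integer candidate from the rational root theorem (±divisors of 4) is a root, so the roots are irrational. The cubic discriminant is Δ = 1264 > 0, so there are three distinct real roots. p(-1) = -8 and p(0) = 4 have opposite signs, so a root lies in (-1, 0); Newton's method refines it to λ ≈ -0.4893. p(1) = 4 and p(2) = -2 have opposite signs, so a root lies in (1, 2); Newton's method refines it to λ ≈ 1.7108. p(4) = -8 and p(5) = 4 have opposite signs, so a root lies in (4, 5); Newton's method refines it to λ ≈ 4.7785. Check (Vieta): the three roots sum to 6, matching tr M = 6.
Thus the eigenvalues (to 4 decimals) are -0.4893 (modulus 0.4893); 1.7108 (modulus 1.7108); 4.7785 (modulus 4.7785). The spectral radius is the largest modulus: r(A) ≈ 4.7785. (Cross-check: r(A) ≤ ||A||_2 ≈ 6.6748; equality holds whenever A is normal, though it can also hold for some non-normal A.)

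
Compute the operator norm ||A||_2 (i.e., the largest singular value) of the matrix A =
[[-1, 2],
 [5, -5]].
||A||_2 = sqrt((55 + sqrt(2925))/2) ≈ 7.3852 (= sqrt(largest eigenvalue of A^T A))

||A||_2 = sigma_max(A) = sqrt(lambda_max(A^T A)). Form the symmetric matrix M = A^T A =
[[26, -27],
 [-27, 29]].
Its characteristic polynomial (trace, determinant of M give the coefficients) is
  p(λ) = det(λ I - M) = λ^2 - 55λ + 25.
For λ^2 - 55λ + 25 the discriminant is 2925. It is nonnegative but not a perfect square, so the roots are real and irrational: λ = (55 ± sqrt(2925))/2 ≈ 54.5416, 0.4584.
So the eigenvalues of A^T A are ≈ 0.4584, 54.5416 (all ≥ 0, as they must be for A^T A). The largest is λ_max = (55 + sqrt(2925))/2 ≈ 54.5416, hence ||A||_2 = sqrt(λ_max) = sqrt((55 + sqrt(2925))/2) ≈ 7.3852.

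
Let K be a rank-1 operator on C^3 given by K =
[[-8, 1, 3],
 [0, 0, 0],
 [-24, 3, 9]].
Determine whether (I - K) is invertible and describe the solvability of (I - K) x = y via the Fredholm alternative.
(I - K) is singular (det(I - K) = 0, i.e. 1 ∈ sigma(K)). (I - K) x = y is solvable iff y ⊥ ker((I - K)^*) = span{(-8, 1, 3)}, i.e. iff -8y_1 + y_2 + 3y_3 = 0. When solvable, the solutions are x = y + c·(1, 0, 3), c arbitrary (ker(I - K) = span{(1, 0, 3)}, dimension 1).

K has rank 1, so it is an outer product K = u v^T: every row of K is a multiple of one row vector. Reading off the entries, u = (1, 0, 3) and v = (-8, 1, 3) (row i of K equals u_i·v^T). A rank-one matrix u v^T satisfies K u = u (v·u) and kills the (2)-dimensional subspace v^⊥, so its characteristic polynomial is lambda^2 (lambda - v·u) with v·u = tr K = 1. Hence the eigenvalues of I - K are 1 (multiplicity 2) and 1 - (1) = 0, so det(I - K) = 0. (Direct check: I - K =
[[9, -1, -3],
 [0, 1, 0],
 [24, -3, -8]]
has determinant 0.) So 1 is an eigenvalue of K and (I - K) is not invertible. The finite-dimensional Fredholm alternative says: either (I - K) is invertible, or ker(I - K) ≠ {0} and then range(I - K) = ker((I - K)^*)^⊥, with dim ker(I - K) = dim ker((I - K)^*). We are in the second case, so we need both kernels. Kernel of I - K: (I - K) u = u - u (v·u) = u - u = 0, so ker(I - K) = span{u} = span{(1, 0, 3)} (it is exactly 1-dimensional because rank(I - K) = 2). Kernel of the adjoint: K is real, so (I - K)^* = I - K^T = I - v u^T, and (I - v u^T) v = v - v (u·v) = 0; hence ker((I - K)^*) = span{v} = span{(-8, 1, 3)}. Therefore (I - K) x = y is solvable iff <y, v> = 0, i.e. iff -8y_1 + y_2 + 3y_3 = 0. When this holds, K y = u (v·y) = 0, so (I - K) y = y and x = y is a particular solution; the full solution set is the line x = y + c·u = y + c·(1, 0, 3), c ∈ C.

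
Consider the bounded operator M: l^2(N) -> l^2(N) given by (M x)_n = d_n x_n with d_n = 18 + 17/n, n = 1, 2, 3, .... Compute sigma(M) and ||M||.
sigma(M) = {18 + 17/n : n ≥ 1} ∪ {18}; ||M|| = 35

A bounded diagonal operator on l^2 with diagonal entries d_n has spectrum equal to the closure of {d_n : n ≥ 1}: every d_n is an eigenvalue (with eigenvector e_n), so {d_n} ⊂ sigma(M); the spectrum is closed, so its closure is too; and for lambda not in the closure, (M - lambda I) has bounded inverse (the diagonal entries 1/(d_n - lambda) are bounded). For our sequence d_n = 18 + 17/n, n = 1, 2, 3, ...:
  - {d_n} = {18 + 17/n : n ≥ 1}; the only limit point is 18
  - closure = {18 + 17/n : n ≥ 1} ∪ {18}
For the norm: a diagonal operator has ||M|| = sup_n |d_n|. Here d_n = 18 + 17/n is positive and decreasing, so sup_n |d_n| = d_1 = 18 + 17 = 35. So ||M|| = 35.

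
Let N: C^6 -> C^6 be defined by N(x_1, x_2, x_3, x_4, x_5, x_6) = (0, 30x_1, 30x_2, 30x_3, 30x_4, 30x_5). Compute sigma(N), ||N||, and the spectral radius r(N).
sigma(N) = {0}; ||N|| = 30; r(N) = 0. (N is nilpotent with N^6 = 0.)

On C^6, N is a strictly lower-triangular matrix with 30 on the subdiagonal and zeros elsewhere, so its characteristic polynomial is lambda^6 and every eigenvalue is 0: sigma(N) = {0}. For the operator norm, N e_i = 30e_{i+1} for i = 1, ..., 5 and N e_6 = 0, so the singular values of N are 30 (with multiplicity 5) and 0; hence ||N|| = 30. The spectral radius r(N) = max|lambda| = 0. Note ||N|| > r(N) — characteristic of non-normal nilpotent operators. Indeed N^6 = 0.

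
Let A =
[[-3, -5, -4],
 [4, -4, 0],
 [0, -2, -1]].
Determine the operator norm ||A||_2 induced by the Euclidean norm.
||A||_2 = sqrt((87 + sqrt(825))/2) ≈ 7.6067 (= sqrt(largest eigenvalue of A^T A))

||A||_2 = sigma_max(A) = sqrt(lambda_max(A^T A)). Form the symmetric matrix M = A^T A =
[[25, -1, 12],
 [-1, 45, 22],
 [12, 22, 17]].
Its characteristic polynomial (trace, sum of principal 2x2 minors, determinant of M give the coefficients) is
  p(λ) = det(λ I - M) = λ^3 - 87λ^2 + 1686λ.
The constant term is 0, so λ = 0 is a root. Dividing out λ leaves p(λ) = λ(λ^2 - 87λ + 1686). For λ^2 - 87λ + 1686 the discriminant is 825. It is nonnegative but not a perfect square, so the roots are real and irrational: λ = (87 ± sqrt(825))/2 ≈ 57.8614, 29.1386.
So the eigenvalues of A^T A are ≈ 0, 29.1386, 57.8614 (all ≥ 0, as they must be for A^T A). The largest is λ_max = (87 + sqrt(825))/2 ≈ 57.8614, hence ||A||_2 = sqrt(λ_max) = sqrt((87 + sqrt(825))/2) ≈ 7.6067.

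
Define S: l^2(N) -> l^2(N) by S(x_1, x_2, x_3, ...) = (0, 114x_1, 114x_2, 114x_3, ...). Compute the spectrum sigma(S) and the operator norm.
sigma(S) = closed disk {z in C : |z| ≤ 114}; ||S|| = 114

Note S = 114·U where U is the unit right shift (U x)_k = x_{k-1} (with x_0 := 0); so ||S|| = 114||U|| and sigma(S) = 114·sigma(U). ||S x||^2 = sum_{k≥1} |114x_k|^2 = 12996||x||^2, so ||S|| = 114 and sigma(S) ⊂ {|z| ≤ 114}. For any |lambda| < 114, the equation (S - lambda I) x = 0 forces x_1 = 0, then 114x_k = lambda x_{k+1} ⇒ x = 0, so S has no eigenvalues. But (S - lambda I) is not surjective for |lambda| < 114: solving (S - lambda I) x = e_1 would require x_n proportional to (lambda/114)^(-n), which is not in l^2. So every |lambda| < 114 lies in the residual spectrum. The boundary |lambda| = 114 is in the approximate point spectrum (the spectrum is closed). Hence sigma(S) is the closed disk of radius 114.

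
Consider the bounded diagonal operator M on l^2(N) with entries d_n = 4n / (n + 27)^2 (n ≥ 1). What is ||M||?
||M|| = 1/27 (attained at n = 27)

For M diagonal, ||M|| = sup_n |d_n|. Treat f(x) = 4x / (x + 27)^2 for real x > 0. By the quotient rule, f'(x) = 4(27 - x)/(x + 27)^3, which is positive for x < 27 and negative for x > 27. So f has a unique maximum at x = 27, and since 27 is a positive integer, the supremum over n ≥ 1 is attained at n = 27: d_27 = 4·27/(27 + 27)^2 = 4·27/2916 = 1/27. Hence ||M|| = 1/27.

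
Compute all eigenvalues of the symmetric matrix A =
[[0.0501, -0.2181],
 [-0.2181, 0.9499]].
sigma(A) ≈ {0, 1}

A is real symmetric, so its spectrum consists of real eigenvalues. Expanding the characteristic polynomial of the displayed matrix gives
  det(λ I - A) = p(λ) = λ^2 + (-1)λ + (0).
Solving p(λ) = 0 yields eigenvalues ≈ 0, 1. (A is shown rounded to 4 decimals, so these recover the underlying integer eigenvalues to within that precision.)
Verification: the trace of A = 1 equals the sum of eigenvalues 1, and det(A) ≈ 0.0000 matches the eigenvalue product 0.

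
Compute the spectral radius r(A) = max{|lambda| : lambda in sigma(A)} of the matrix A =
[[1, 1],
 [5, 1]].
r(A) = (2 + sqrt(20))/2 ≈ 3.2361

The eigenvalues of A are the roots of its characteristic polynomial. With M = A (coefficients from the trace and determinant):
  p(λ) = det(λ I - M) = λ^2 - 2λ - 4.
For λ^2 - 2λ - 4 the discriminant is 20. It is nonnegative but not a perfect square, so the roots are real and irrational: λ = (2 ± sqrt(20))/2 ≈ 3.2361, -1.2361.
Thus the eigenvalues (to 4 decimals) are 3.2361 (modulus 3.2361); -1.2361 (modulus 1.2361). The spectral radius is the largest modulus: r(A) = (2 + sqrt(20))/2 ≈ 3.2361. (Cross-check: r(A) ≤ ||A||_2 ≈ 5.2361; equality holds whenever A is normal, though it can also hold for some non-normal A.)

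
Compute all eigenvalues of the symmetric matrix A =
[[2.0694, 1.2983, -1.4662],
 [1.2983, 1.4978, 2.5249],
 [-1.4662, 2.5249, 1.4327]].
sigma(A) ≈ {-2, 3, 4}

A is real symmetric, so its spectrum consists of real eigenvalues. Expanding the characteristic polynomial of the displayed matrix gives
  det(λ I - A) = p(λ) = λ^3 + (-5)λ^2 + (-2)λ + (24).
Solving p(λ) = 0 yields eigenvalues ≈ -2, 3, 4. (A is shown rounded to 4 decimals, so these recover the underlying integer eigenvalues to within that precision.)
Verification: the trace of A = 5 equals the sum of eigenvalues 5, and det(A) ≈ -23.9994 matches the eigenvalue product -24.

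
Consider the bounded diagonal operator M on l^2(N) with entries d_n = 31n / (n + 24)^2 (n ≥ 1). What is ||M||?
||M|| = 31/96 (attained at n = 24)

For M diagonal, ||M|| = sup_n |d_n|. Treat f(x) = 31x / (x + 24)^2 for real x > 0. By the quotient rule, f'(x) = 31(24 - x)/(x + 24)^3, which is positive for x < 24 and negative for x > 24. So f has a unique maximum at x = 24, and since 24 is a positive integer, the supremum over n ≥ 1 is attained at n = 24: d_24 = 31·24/(24 + 24)^2 = 31·24/2304 = 31/96. Hence ||M|| = 31/96.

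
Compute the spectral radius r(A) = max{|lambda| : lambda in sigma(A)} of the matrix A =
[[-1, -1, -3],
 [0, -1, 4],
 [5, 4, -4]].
r(A) ≈ 5.3091

The eigenvalues of A are the roots of its characteristic polynomial. With M = A (coefficients from the trace, the sum of principal 2x2 minors, and det A):
  p(λ) = det(λ I - M) = λ^3 + 6λ^2 + 8λ + 23.
No integer candidate from the rational root theorem (±divisors of 23) is a root, so the roots are irrational. The cubic discriminant is Δ = -14027 < 0, so there is one real root and a complex-conjugate pair. p(-6) = -25 and p(-5) = 8 have opposite signs, so a root lies in (-6, -5); Newton's method refines it to λ ≈ -5.3091. Dividing out (λ - (-5.3091)) leaves approximately λ^2 + 0.6909λ + 4.3321. For λ^2 + 0.6909λ + 4.3321 the discriminant is -16.8513. It is negative, so the remaining roots are the complex-conjugate pair λ ≈ -0.3454 ± 2.0525i. Their product equals the constant term, so |λ|^2 ≈ 4.3321 and |λ| ≈ 2.0814.
Thus the eigenvalues (to 4 decimals) are -5.3091 (modulus 5.3091); -0.3454 ± 2.0525i (modulus 2.0814). The spectral radius is the largest modulus: r(A) ≈ 5.3091. (Cross-check: r(A) ≤ ||A||_2 ≈ 8.1358; equality holds whenever A is normal, though it can also hold for some non-normal A.)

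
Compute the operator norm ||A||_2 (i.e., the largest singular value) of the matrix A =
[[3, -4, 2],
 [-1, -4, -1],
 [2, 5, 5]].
||A||_2 ≈ 8.3863 (= sqrt(largest eigenvalue of A^T A))

||A||_2 = sigma_max(A) = sqrt(lambda_max(A^T A)). Form the symmetric matrix M = A^T A =
[[14, 2, 17],
 [2, 57, 21],
 [17, 21, 30]].
Its characteristic polynomial (trace, sum of principal 2x2 minors, determinant of M give the coefficients) is
  p(λ) = det(λ I - M) = λ^3 - 101λ^2 + 2194λ - 2601.
No integer candidate from the rational root theorem (±divisors of 2601) is a root, so the roots are irrational. The cubic discriminant is Δ = 6332107161 > 0, so there are three distinct real roots. p(1) = -507 and p(2) = 1391 have opposite signs, so a root lies in (1, 2); Newton's method refines it to λ ≈ 1.2574. p(29) = 473 and p(30) = -681 have opposite signs, so a root lies in (29, 30); Newton's method refines it to λ ≈ 29.4125. p(70) = -921 and p(71) = 1943 have opposite signs, so a root lies in (70, 71); Newton's method refines it to λ ≈ 70.3301. Check (Vieta): the three roots sum to 101, matching tr M = 101.
So the eigenvalues of A^T A are ≈ 1.2574, 29.4125, 70.3301 (all ≥ 0, as they must be for A^T A). The largest is λ_max ≈ 70.3301, hence ||A||_2 = sqrt(λ_max) ≈ 8.3863.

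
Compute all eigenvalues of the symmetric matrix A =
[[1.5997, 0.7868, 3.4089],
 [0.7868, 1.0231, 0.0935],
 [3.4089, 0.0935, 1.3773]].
sigma(A) ≈ {-2, 1, 5}

A is real symmetric, so its spectrum consists of real eigenvalues. Expanding the characteristic polynomial of the displayed matrix gives
  det(λ I - A) = p(λ) = λ^3 + (-4)λ^2 + (-7)λ + (10).
Solving p(λ) = 0 yields eigenvalues ≈ -2, 1, 5. (A is shown rounded to 4 decimals, so these recover the underlying integer eigenvalues to within that precision.)
Verification: the trace of A = 4 equals the sum of eigenvalues 4, and det(A) ≈ -9.9999 matches the eigenvalue product -10.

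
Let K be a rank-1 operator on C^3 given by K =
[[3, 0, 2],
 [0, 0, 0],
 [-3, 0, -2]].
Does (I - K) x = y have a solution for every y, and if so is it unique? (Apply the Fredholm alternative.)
(I - K) is singular (det(I - K) = 0, i.e. 1 ∈ sigma(K)). (I - K) x = y is solvable iff y ⊥ ker((I - K)^*) = span{(3, 0, 2)}, i.e. iff 3y_1 + 2y_3 = 0. When solvable, the solutions are x = y + c·(1, 0, -1), c arbitrary (ker(I - K) = span{(1, 0, -1)}, dimension 1).

K has rank 1, so it is an outer product K = u v^T: every row of K is a multiple of one row vector. Reading off the entries, u = (1, 0, -1) and v = (3, 0, 2) (row i of K equals u_i·v^T). A rank-one matrix u v^T satisfies K u = u (v·u) and kills the (2)-dimensional subspace v^⊥, so its characteristic polynomial is lambda^2 (lambda - v·u) with v·u = tr K = 1. Hence the eigenvalues of I - K are 1 (multiplicity 2) and 1 - (1) = 0, so det(I - K) = 0. (Direct check: I - K =
[[-2, 0, -2],
 [0, 1, 0],
 [3, 0, 3]]
has determinant 0.) So 1 is an eigenvalue of K and (I - K) is not invertible. The finite-dimensional Fredholm alternative says: either (I - K) is invertible, or ker(I - K) ≠ {0} and then range(I - K) = ker((I - K)^*)^⊥, with dim ker(I - K) = dim ker((I - K)^*). We are in the second case, so we need both kernels. Kernel of I - K: (I - K) u = u - u (v·u) = u - u = 0, so ker(I - K) = span{u} = span{(1, 0, -1)} (it is exactly 1-dimensional because rank(I - K) = 2). Kernel of the adjoint: K is real, so (I - K)^* = I - K^T = I - v u^T, and (I - v u^T) v = v - v (u·v) = 0; hence ker((I - K)^*) = span{v} = span{(3, 0, 2)}. Therefore (I - K) x = y is solvable iff <y, v> = 0, i.e. iff 3y_1 + 2y_3 = 0. When this holds, K y = u (v·y) = 0, so (I - K) y = y and x = y is a particular solution; the full solution set is the line x = y + c·u = y + c·(1, 0, -1), c ∈ C.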